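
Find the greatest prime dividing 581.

581 = 7 · 83
83 is prime.
So 581 = 7 · 83; the largest prime factor is 83.

83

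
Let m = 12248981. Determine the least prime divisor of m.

12248981 is odd.
Digit sum 35, not divisible by 3.
Ends in 1: not divisible by 5.
7: 12248981 = 7·1749854 + 3
11: 12248981 = 11·1113543 + 8
13: 12248981 = 13·942229 + 4
17: 12248981 = 17·720528 + 5
19: 12248981 = 19·644683 + 4
23: 12248981 = 23·532564 + 9
29: 12248981 = 29·422378 + 19
31: 12248981 = 31·395128 + 13
37: 12248981 = 37·331053 + 20
41: 12248981 = 41·298755 + 26
43: 12248981 = 43·284860 + 1
47: 12248981 = 47·260616 + 29
53: 12248981 = 53·231112 + 45
59: 12248981 = 59·207609 + 50
61: 12248981 = 61·200802 + 59
67: 12248981 = 67·182820 + 41
71: 12248981 = 71·172520 + 61
73: 12248981 = 73·167794 + 19
79: 12248981 = 79·155050 + 31
83: 12248981 = 83·147578 + 7
89: 12248981 = 89·137629

89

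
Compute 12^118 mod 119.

2

12^1 ≡ 12 (mod 119)
12^2 ≡ 12^2 = 144 ≡ 25 (mod 119)
12^4 ≡ 25^2 = 625 ≡ 30 (mod 119)
12^8 ≡ 30^2 = 900 ≡ 67 (mod 119)
12^16 ≡ 67^2 = 4489 ≡ 86 (mod 119)
12^32 ≡ 86^2 = 7396 ≡ 18 (mod 119)
12^64 ≡ 18^2 = 324 ≡ 86 (mod 119)
118 = 64 + 32 + 16 + 4 + 2 in binary powers of 2.
So 12^118 ≡ 86 · 18 · 86 · 30 · 25 ≡ 2 (mod 119).
Since 2 ≠ 1, base 12 is a Fermat witness: 119 is composite.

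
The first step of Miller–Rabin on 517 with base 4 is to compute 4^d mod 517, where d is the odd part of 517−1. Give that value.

517 − 1 = 516 = 2^2 · 129, so d = 129.
4^1 ≡ 4 (mod 517)
4^2 ≡ 4^2 = 16 ≡ 16 (mod 517)
4^4 ≡ 16^2 = 256 ≡ 256 (mod 517)
4^8 ≡ 256^2 = 65536 ≡ 394 (mod 517)
4^16 ≡ 394^2 = 155236 ≡ 136 (mod 517)
4^32 ≡ 136^2 = 18496 ≡ 401 (mod 517)
4^64 ≡ 401^2 = 160801 ≡ 14 (mod 517)
4^128 ≡ 14^2 = 196 ≡ 196 (mod 517)
129 = 128 + 1 in binary powers of 2.
So 4^129 ≡ 196 · 4 ≡ 267 (mod 517).
Squaring chain: 267 → 460; never reaches −1, so base 4 is a Miller–Rabin witness that 517 is composite.

267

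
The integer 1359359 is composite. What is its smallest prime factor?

1359359 is odd.
Digit sum 35, not divisible by 3.
Ends in 9: not divisible by 5.
7: 1359359 = 7·194194 + 1
11: 1359359 = 11·123578 + 1
13: 1359359 = 13·104566 + 1
17: 1359359 = 17·79962 + 5
19: 1359359 = 19·71545 + 4
23: 1359359 = 23·59102 + 13
29: 1359359 = 29·46874 + 13
31: 1359359 = 31·43850 + 9
37: 1359359 = 37·36739 + 16
41: 1359359 = 41·33155 + 4
43: 1359359 = 43·31613

43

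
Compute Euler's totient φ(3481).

Factor: 3481 = 59^2.
φ(3481) = 59^1·(59−1) = 3422.

3422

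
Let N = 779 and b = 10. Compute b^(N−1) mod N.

139

10^1 ≡ 10 (mod 779)
10^2 ≡ 10^2 = 100 ≡ 100 (mod 779)
10^4 ≡ 100^2 = 10000 ≡ 652 (mod 779)
10^8 ≡ 652^2 = 425104 ≡ 549 (mod 779)
10^16 ≡ 549^2 = 301401 ≡ 707 (mod 779)
10^32 ≡ 707^2 = 499849 ≡ 510 (mod 779)
10^64 ≡ 510^2 = 260100 ≡ 693 (mod 779)
10^128 ≡ 693^2 = 480249 ≡ 385 (mod 779)
10^256 ≡ 385^2 = 148225 ≡ 215 (mod 779)
10^512 ≡ 215^2 = 46225 ≡ 264 (mod 779)
778 = 512 + 256 + 8 + 2 in binary powers of 2.
So 10^778 ≡ 264 · 215 · 549 · 100 ≡ 139 (mod 779).
Since 139 ≠ 1, base 10 is a Fermat witness: 779 is composite.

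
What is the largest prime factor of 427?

61

427 = 7 · 61
61 is prime.
So 427 = 7 · 61; the largest prime factor is 61.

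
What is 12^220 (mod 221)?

157

12^1 ≡ 12 (mod 221)
12^2 ≡ 12^2 = 144 ≡ 144 (mod 221)
12^4 ≡ 144^2 = 20736 ≡ 183 (mod 221)
12^8 ≡ 183^2 = 33489 ≡ 118 (mod 221)
12^16 ≡ 118^2 = 13924 ≡ 1 (mod 221)
12^32 ≡ 1^2 = 1 ≡ 1 (mod 221)
12^64 ≡ 1^2 = 1 ≡ 1 (mod 221)
12^128 ≡ 1^2 = 1 ≡ 1 (mod 221)
220 = 128 + 64 + 16 + 8 + 4 in binary powers of 2.
So 12^220 ≡ 1 · 1 · 1 · 118 · 183 ≡ 157 (mod 221).
Since 157 ≠ 1, base 12 is a Fermat witness: 221 is composite.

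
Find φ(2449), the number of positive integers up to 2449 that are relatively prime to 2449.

2340

Factor: 2449 = 31 · 79.
φ(2449) = (31−1) · (79−1) = 30 · 78 = 2340.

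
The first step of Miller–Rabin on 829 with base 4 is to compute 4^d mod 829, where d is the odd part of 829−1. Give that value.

829 − 1 = 828 = 2^2 · 207, so d = 207.
4^1 ≡ 4 (mod 829)
4^2 ≡ 4^2 = 16 ≡ 16 (mod 829)
4^4 ≡ 16^2 = 256 ≡ 256 (mod 829)
4^8 ≡ 256^2 = 65536 ≡ 45 (mod 829)
4^16 ≡ 45^2 = 2025 ≡ 367 (mod 829)
4^32 ≡ 367^2 = 134689 ≡ 391 (mod 829)
4^64 ≡ 391^2 = 152881 ≡ 345 (mod 829)
4^128 ≡ 345^2 = 119025 ≡ 478 (mod 829)
207 = 128 + 64 + 8 + 4 + 2 + 1 in binary powers of 2.
So 4^207 ≡ 478 · 345 · 45 · 256 · 16 · 4 ≡ 828 (mod 829).
Since 4^d ≡ 828 (mod 829), base 4 does not prove 829 composite.

828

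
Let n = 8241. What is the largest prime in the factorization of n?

67

8241 = 3 · 2747
2747 = 41 · 67
67 is prime.
So 8241 = 3 · 41 · 67; the largest prime factor is 67.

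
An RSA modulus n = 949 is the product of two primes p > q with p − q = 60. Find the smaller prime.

Since p = q + 60, we have 949 = q(q + 60), so q² + 60q − 949 = 0.
Discriminant: 60² + 4·949 = 3600 + 3796 = 7396; √7396 = 86.
q = (−60 + 86)/2 = 13, and p = q + 60 = 73.
Check: 13 · 73 = 949.

13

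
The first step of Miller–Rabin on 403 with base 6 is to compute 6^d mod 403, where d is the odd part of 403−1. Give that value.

278

403 − 1 = 402 = 2^1 · 201, so d = 201.
6^1 ≡ 6 (mod 403)
6^2 ≡ 6^2 = 36 ≡ 36 (mod 403)
6^4 ≡ 36^2 = 1296 ≡ 87 (mod 403)
6^8 ≡ 87^2 = 7569 ≡ 315 (mod 403)
6^16 ≡ 315^2 = 99225 ≡ 87 (mod 403)
6^32 ≡ 87^2 = 7569 ≡ 315 (mod 403)
6^64 ≡ 315^2 = 99225 ≡ 87 (mod 403)
6^128 ≡ 87^2 = 7569 ≡ 315 (mod 403)
201 = 128 + 64 + 8 + 1 in binary powers of 2.
So 6^201 ≡ 315 · 87 · 315 · 6 ≡ 278 (mod 403).
Squaring chain: 278; never reaches −1, so base 6 is a Miller–Rabin witness that 403 is composite.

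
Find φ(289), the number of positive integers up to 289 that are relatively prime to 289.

Factor: 289 = 17^2.
φ(289) = 17^1·(17−1) = 272.

272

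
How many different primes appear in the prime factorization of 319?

319 = 11 · 29
319 = 11 · 29, which has 2 distinct prime factors.

2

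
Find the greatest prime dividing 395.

395 = 5 · 79
79 is prime.
So 395 = 5 · 79; the largest prime factor is 79.

79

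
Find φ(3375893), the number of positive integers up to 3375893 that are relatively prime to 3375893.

Factor: 3375893 = 139 · 149 · 163.
φ(3375893) = (139−1) · (149−1) · (163−1) = 138 · 148 · 162 = 3308688.

3308688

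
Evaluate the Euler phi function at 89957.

75600

Factor: 89957 = 7 · 71 · 181.
φ(89957) = (7−1) · (71−1) · (181−1) = 6 · 70 · 180 = 75600.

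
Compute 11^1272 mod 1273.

11^1 ≡ 11 (mod 1273)
11^2 ≡ 11^2 = 121 ≡ 121 (mod 1273)
11^4 ≡ 121^2 = 14641 ≡ 638 (mod 1273)
11^8 ≡ 638^2 = 407044 ≡ 957 (mod 1273)
11^16 ≡ 957^2 = 915849 ≡ 562 (mod 1273)
11^32 ≡ 562^2 = 315844 ≡ 140 (mod 1273)
11^64 ≡ 140^2 = 19600 ≡ 505 (mod 1273)
11^128 ≡ 505^2 = 255025 ≡ 425 (mod 1273)
11^256 ≡ 425^2 = 180625 ≡ 1132 (mod 1273)
11^512 ≡ 1132^2 = 1281424 ≡ 786 (mod 1273)
11^1024 ≡ 786^2 = 617796 ≡ 391 (mod 1273)
1272 = 1024 + 128 + 64 + 32 + 16 + 8 in binary powers of 2.
So 11^1272 ≡ 391 · 425 · 505 · 140 · 562 · 957 ≡ 533 (mod 1273).
Since 533 ≠ 1, base 11 is a Fermat witness: 1273 is composite.

533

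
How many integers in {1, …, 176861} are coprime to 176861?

167440

Factor: 176861 = 47 · 53 · 71.
φ(176861) = (47−1) · (53−1) · (71−1) = 46 · 52 · 70 = 167440.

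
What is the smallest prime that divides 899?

29

899 is odd.
Digit sum 26, not divisible by 3.
Ends in 9: not divisible by 5.
7: 899 = 7·128 + 3
11: 899 = 11·81 + 8
13: 899 = 13·69 + 2
17: 899 = 17·52 + 15
19: 899 = 19·47 + 6
23: 899 = 23·39 + 2
29: 899 = 29·31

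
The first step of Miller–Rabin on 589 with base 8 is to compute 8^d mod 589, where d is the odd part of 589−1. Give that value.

436

589 − 1 = 588 = 2^2 · 147, so d = 147.
8^1 ≡ 8 (mod 589)
8^2 ≡ 8^2 = 64 ≡ 64 (mod 589)
8^4 ≡ 64^2 = 4096 ≡ 562 (mod 589)
8^8 ≡ 562^2 = 315844 ≡ 140 (mod 589)
8^16 ≡ 140^2 = 19600 ≡ 163 (mod 589)
8^32 ≡ 163^2 = 26569 ≡ 64 (mod 589)
8^64 ≡ 64^2 = 4096 ≡ 562 (mod 589)
8^128 ≡ 562^2 = 315844 ≡ 140 (mod 589)
147 = 128 + 16 + 2 + 1 in binary powers of 2.
So 8^147 ≡ 140 · 163 · 64 · 8 ≡ 436 (mod 589).
Squaring chain: 436 → 438; never reaches −1, so base 8 is a Miller–Rabin witness that 589 is composite.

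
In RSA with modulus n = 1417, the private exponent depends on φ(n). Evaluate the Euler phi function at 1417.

1296

Factor: 1417 = 13 · 109.
φ(1417) = (13−1) · (109−1) = 12 · 108 = 1296.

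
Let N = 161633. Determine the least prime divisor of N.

19

161633 is odd.
Digit sum 20, not divisible by 3.
Ends in 3: not divisible by 5.
7: 161633 = 7·23090 + 3
11: 161633 = 11·14693 + 10
13: 161633 = 13·12433 + 4
17: 161633 = 17·9507 + 14
19: 161633 = 19·8507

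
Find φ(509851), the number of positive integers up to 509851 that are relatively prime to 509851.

Factor: 509851 = 43 · 71 · 167.
φ(509851) = (43−1) · (71−1) · (167−1) = 42 · 70 · 166 = 488040.

488040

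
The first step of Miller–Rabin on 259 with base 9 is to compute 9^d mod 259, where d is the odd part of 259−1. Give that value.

259 − 1 = 258 = 2^1 · 129, so d = 129.
9^1 ≡ 9 (mod 259)
9^2 ≡ 9^2 = 81 ≡ 81 (mod 259)
9^4 ≡ 81^2 = 6561 ≡ 86 (mod 259)
9^8 ≡ 86^2 = 7396 ≡ 144 (mod 259)
9^16 ≡ 144^2 = 20736 ≡ 16 (mod 259)
9^32 ≡ 16^2 = 256 ≡ 256 (mod 259)
9^64 ≡ 256^2 = 65536 ≡ 9 (mod 259)
9^128 ≡ 9^2 = 81 ≡ 81 (mod 259)
129 = 128 + 1 in binary powers of 2.
So 9^129 ≡ 81 · 9 ≡ 211 (mod 259).
Squaring chain: 211; never reaches −1, so base 9 is a Miller–Rabin witness that 259 is composite.

211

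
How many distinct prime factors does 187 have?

187 = 11 · 17
187 = 11 · 17, which has 2 distinct prime factors.

2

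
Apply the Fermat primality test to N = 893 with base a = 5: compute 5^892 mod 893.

5^1 ≡ 5 (mod 893)
5^2 ≡ 5^2 = 25 ≡ 25 (mod 893)
5^4 ≡ 25^2 = 625 ≡ 625 (mod 893)
5^8 ≡ 625^2 = 390625 ≡ 384 (mod 893)
5^16 ≡ 384^2 = 147456 ≡ 111 (mod 893)
5^32 ≡ 111^2 = 12321 ≡ 712 (mod 893)
5^64 ≡ 712^2 = 506944 ≡ 613 (mod 893)
5^128 ≡ 613^2 = 375769 ≡ 709 (mod 893)
5^256 ≡ 709^2 = 502681 ≡ 815 (mod 893)
5^512 ≡ 815^2 = 664225 ≡ 726 (mod 893)
892 = 512 + 256 + 64 + 32 + 16 + 8 + 4 in binary powers of 2.
So 5^892 ≡ 726 · 815 · 613 · 712 · 111 · 384 · 625 ≡ 613 (mod 893).
Since 613 ≠ 1, base 5 is a Fermat witness: 893 is composite.

613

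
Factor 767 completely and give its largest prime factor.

59

767 = 13 · 59
59 is prime.
So 767 = 13 · 59; the largest prime factor is 59.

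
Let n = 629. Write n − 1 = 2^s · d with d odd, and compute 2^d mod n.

629 − 1 = 628 = 2^2 · 157, so d = 157.
2^1 ≡ 2 (mod 629)
2^2 ≡ 2^2 = 4 ≡ 4 (mod 629)
2^4 ≡ 4^2 = 16 ≡ 16 (mod 629)
2^8 ≡ 16^2 = 256 ≡ 256 (mod 629)
2^16 ≡ 256^2 = 65536 ≡ 120 (mod 629)
2^32 ≡ 120^2 = 14400 ≡ 562 (mod 629)
2^64 ≡ 562^2 = 315844 ≡ 86 (mod 629)
2^128 ≡ 86^2 = 7396 ≡ 477 (mod 629)
157 = 128 + 16 + 8 + 4 + 1 in binary powers of 2.
So 2^157 ≡ 477 · 120 · 256 · 16 · 2 ≡ 15 (mod 629).
Squaring chain: 15 → 225; never reaches −1, so base 2 is a Miller–Rabin witness that 629 is composite.

15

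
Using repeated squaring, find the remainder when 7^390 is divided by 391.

213

7^1 ≡ 7 (mod 391)
7^2 ≡ 7^2 = 49 ≡ 49 (mod 391)
7^4 ≡ 49^2 = 2401 ≡ 55 (mod 391)
7^8 ≡ 55^2 = 3025 ≡ 288 (mod 391)
7^16 ≡ 288^2 = 82944 ≡ 52 (mod 391)
7^32 ≡ 52^2 = 2704 ≡ 358 (mod 391)
7^64 ≡ 358^2 = 128164 ≡ 307 (mod 391)
7^128 ≡ 307^2 = 94249 ≡ 18 (mod 391)
7^256 ≡ 18^2 = 324 ≡ 324 (mod 391)
390 = 256 + 128 + 4 + 2 in binary powers of 2.
So 7^390 ≡ 324 · 18 · 55 · 49 ≡ 213 (mod 391).
Since 213 ≠ 1, base 7 is a Fermat witness: 391 is composite.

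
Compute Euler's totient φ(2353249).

Factor: 2353249 = 89 · 137 · 193.
φ(2353249) = (89−1) · (137−1) · (193−1) = 88 · 136 · 192 = 2297856.

2297856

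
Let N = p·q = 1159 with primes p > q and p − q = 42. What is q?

19

Since p = q + 42, we have 1159 = q(q + 42), so q² + 42q − 1159 = 0.
Discriminant: 42² + 4·1159 = 1764 + 4636 = 6400; √6400 = 80.
q = (−42 + 80)/2 = 19, and p = q + 42 = 61.
Check: 19 · 61 = 1159.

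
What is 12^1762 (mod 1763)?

12^1 ≡ 12 (mod 1763)
12^2 ≡ 12^2 = 144 ≡ 144 (mod 1763)
12^4 ≡ 144^2 = 20736 ≡ 1343 (mod 1763)
12^8 ≡ 1343^2 = 1803649 ≡ 100 (mod 1763)
12^16 ≡ 100^2 = 10000 ≡ 1185 (mod 1763)
12^32 ≡ 1185^2 = 1404225 ≡ 877 (mod 1763)
12^64 ≡ 877^2 = 769129 ≡ 461 (mod 1763)
12^128 ≡ 461^2 = 212521 ≡ 961 (mod 1763)
12^256 ≡ 961^2 = 923521 ≡ 1472 (mod 1763)
12^512 ≡ 1472^2 = 2166784 ≡ 57 (mod 1763)
12^1024 ≡ 57^2 = 3249 ≡ 1486 (mod 1763)
1762 = 1024 + 512 + 128 + 64 + 32 + 2 in binary powers of 2.
So 12^1762 ≡ 1486 · 57 · 961 · 461 · 877 · 144 ≡ 1743 (mod 1763).
Since 1743 ≠ 1, base 12 is a Fermat witness: 1763 is composite.

1743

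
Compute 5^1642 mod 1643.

594

5^1 ≡ 5 (mod 1643)
5^2 ≡ 5^2 = 25 ≡ 25 (mod 1643)
5^4 ≡ 25^2 = 625 ≡ 625 (mod 1643)
5^8 ≡ 625^2 = 390625 ≡ 1234 (mod 1643)
5^16 ≡ 1234^2 = 1522756 ≡ 1338 (mod 1643)
5^32 ≡ 1338^2 = 1790244 ≡ 1017 (mod 1643)
5^64 ≡ 1017^2 = 1034289 ≡ 842 (mod 1643)
5^128 ≡ 842^2 = 708964 ≡ 831 (mod 1643)
5^256 ≡ 831^2 = 690561 ≡ 501 (mod 1643)
5^512 ≡ 501^2 = 251001 ≡ 1265 (mod 1643)
5^1024 ≡ 1265^2 = 1600225 ≡ 1586 (mod 1643)
1642 = 1024 + 512 + 64 + 32 + 8 + 2 in binary powers of 2.
So 5^1642 ≡ 1586 · 1265 · 842 · 1017 · 1234 · 25 ≡ 594 (mod 1643).
Since 594 ≠ 1, base 5 is a Fermat witness: 1643 is composite.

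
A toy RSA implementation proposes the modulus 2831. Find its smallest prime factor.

2831 is odd.
Digit sum 14, not divisible by 3.
Ends in 1: not divisible by 5.
7: 2831 = 7·404 + 3
11: 2831 = 11·257 + 4
13: 2831 = 13·217 + 10
17: 2831 = 17·166 + 9
19: 2831 = 19·149

19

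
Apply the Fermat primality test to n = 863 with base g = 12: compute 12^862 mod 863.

12^1 ≡ 12 (mod 863)
12^2 ≡ 12^2 = 144 ≡ 144 (mod 863)
12^4 ≡ 144^2 = 20736 ≡ 24 (mod 863)
12^8 ≡ 24^2 = 576 ≡ 576 (mod 863)
12^16 ≡ 576^2 = 331776 ≡ 384 (mod 863)
12^32 ≡ 384^2 = 147456 ≡ 746 (mod 863)
12^64 ≡ 746^2 = 556516 ≡ 744 (mod 863)
12^128 ≡ 744^2 = 553536 ≡ 353 (mod 863)
12^256 ≡ 353^2 = 124609 ≡ 337 (mod 863)
12^512 ≡ 337^2 = 113569 ≡ 516 (mod 863)
862 = 512 + 256 + 64 + 16 + 8 + 4 + 2 in binary powers of 2.
So 12^862 ≡ 516 · 337 · 744 · 384 · 576 · 24 · 144 ≡ 1 (mod 863).
Since the result is 1, base 12 gives no evidence that 863 is composite.

1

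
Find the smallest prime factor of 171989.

171989 is odd.
Digit sum 35, not divisible by 3.
Ends in 9: not divisible by 5.
7: 171989 = 7·24569 + 6
11: 171989 = 11·15635 + 4
13: 171989 = 13·13229 + 12
17: 171989 = 17·10117

17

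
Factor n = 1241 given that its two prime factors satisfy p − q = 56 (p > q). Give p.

73

Since p = q + 56, we have 1241 = q(q + 56), so q² + 56q − 1241 = 0.
Discriminant: 56² + 4·1241 = 3136 + 4964 = 8100; √8100 = 90.
q = (−56 + 90)/2 = 17, and p = q + 56 = 73.
Check: 17 · 73 = 1241.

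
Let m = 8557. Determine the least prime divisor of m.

8557 is odd.
Digit sum 25, not divisible by 3.
Ends in 7: not divisible by 5.
7: 8557 = 7·1222 + 3
11: 8557 = 11·777 + 10
13: 8557 = 13·658 + 3
17: 8557 = 17·503 + 6
19: 8557 = 19·450 + 7
23: 8557 = 23·372 + 1
29: 8557 = 29·295 + 2
31: 8557 = 31·276 + 1
37: 8557 = 37·231 + 10
41: 8557 = 41·208 + 29
43: 8557 = 43·199

43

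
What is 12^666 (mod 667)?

12^1 ≡ 12 (mod 667)
12^2 ≡ 12^2 = 144 ≡ 144 (mod 667)
12^4 ≡ 144^2 = 20736 ≡ 59 (mod 667)
12^8 ≡ 59^2 = 3481 ≡ 146 (mod 667)
12^16 ≡ 146^2 = 21316 ≡ 639 (mod 667)
12^32 ≡ 639^2 = 408321 ≡ 117 (mod 667)
12^64 ≡ 117^2 = 13689 ≡ 349 (mod 667)
12^128 ≡ 349^2 = 121801 ≡ 407 (mod 667)
12^256 ≡ 407^2 = 165649 ≡ 233 (mod 667)
12^512 ≡ 233^2 = 54289 ≡ 262 (mod 667)
666 = 512 + 128 + 16 + 8 + 2 in binary powers of 2.
So 12^666 ≡ 262 · 407 · 639 · 146 · 144 ≡ 492 (mod 667).
Since 492 ≠ 1, base 12 is a Fermat witness: 667 is composite.

492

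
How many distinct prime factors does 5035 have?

5035 = 5 · 1007
1007 = 19 · 53
5035 = 5 · 19 · 53, which has 3 distinct prime factors.

3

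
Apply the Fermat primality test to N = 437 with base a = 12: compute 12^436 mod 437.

292

12^1 ≡ 12 (mod 437)
12^2 ≡ 12^2 = 144 ≡ 144 (mod 437)
12^4 ≡ 144^2 = 20736 ≡ 197 (mod 437)
12^8 ≡ 197^2 = 38809 ≡ 353 (mod 437)
12^16 ≡ 353^2 = 124609 ≡ 64 (mod 437)
12^32 ≡ 64^2 = 4096 ≡ 163 (mod 437)
12^64 ≡ 163^2 = 26569 ≡ 349 (mod 437)
12^128 ≡ 349^2 = 121801 ≡ 315 (mod 437)
12^256 ≡ 315^2 = 99225 ≡ 26 (mod 437)
436 = 256 + 128 + 32 + 16 + 4 in binary powers of 2.
So 12^436 ≡ 26 · 315 · 163 · 64 · 197 ≡ 292 (mod 437).
Since 292 ≠ 1, base 12 is a Fermat witness: 437 is composite.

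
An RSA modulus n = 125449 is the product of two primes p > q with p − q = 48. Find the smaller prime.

331

Since p = q + 48, we have 125449 = q(q + 48), so q² + 48q − 125449 = 0.
Discriminant: 48² + 4·125449 = 2304 + 501796 = 504100; √504100 = 710.
q = (−48 + 710)/2 = 331, and p = q + 48 = 379.
Check: 331 · 379 = 125449.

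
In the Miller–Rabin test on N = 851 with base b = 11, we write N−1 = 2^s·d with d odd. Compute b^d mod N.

851 − 1 = 850 = 2^1 · 425, so d = 425.
11^1 ≡ 11 (mod 851)
11^2 ≡ 11^2 = 121 ≡ 121 (mod 851)
11^4 ≡ 121^2 = 14641 ≡ 174 (mod 851)
11^8 ≡ 174^2 = 30276 ≡ 491 (mod 851)
11^16 ≡ 491^2 = 241081 ≡ 248 (mod 851)
11^32 ≡ 248^2 = 61504 ≡ 232 (mod 851)
11^64 ≡ 232^2 = 53824 ≡ 211 (mod 851)
11^128 ≡ 211^2 = 44521 ≡ 269 (mod 851)
11^256 ≡ 269^2 = 72361 ≡ 26 (mod 851)
425 = 256 + 128 + 32 + 8 + 1 in binary powers of 2.
So 11^425 ≡ 26 · 269 · 232 · 491 · 11 ≡ 582 (mod 851).
Squaring chain: 582; never reaches −1, so base 11 is a Miller–Rabin witness that 851 is composite.

582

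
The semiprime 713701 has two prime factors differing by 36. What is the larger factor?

863

Since p = q + 36, we have 713701 = q(q + 36), so q² + 36q − 713701 = 0.
Discriminant: 36² + 4·713701 = 1296 + 2854804 = 2856100; √2856100 = 1690.
q = (−36 + 1690)/2 = 827, and p = q + 36 = 863.
Check: 827 · 863 = 713701.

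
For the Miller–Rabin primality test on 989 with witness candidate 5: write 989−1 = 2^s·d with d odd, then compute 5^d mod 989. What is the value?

89

989 − 1 = 988 = 2^2 · 247, so d = 247.
5^1 ≡ 5 (mod 989)
5^2 ≡ 5^2 = 25 ≡ 25 (mod 989)
5^4 ≡ 25^2 = 625 ≡ 625 (mod 989)
5^8 ≡ 625^2 = 390625 ≡ 959 (mod 989)
5^16 ≡ 959^2 = 919681 ≡ 900 (mod 989)
5^32 ≡ 900^2 = 810000 ≡ 9 (mod 989)
5^64 ≡ 9^2 = 81 ≡ 81 (mod 989)
5^128 ≡ 81^2 = 6561 ≡ 627 (mod 989)
247 = 128 + 64 + 32 + 16 + 4 + 2 + 1 in binary powers of 2.
So 5^247 ≡ 627 · 81 · 9 · 900 · 625 · 25 · 5 ≡ 89 (mod 989).
Squaring chain: 89 → 9; never reaches −1, so base 5 is a Miller–Rabin witness that 989 is composite.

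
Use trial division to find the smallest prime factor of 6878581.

6878581 is odd.
Digit sum 43, not divisible by 3.
Ends in 1: not divisible by 5.
7: 6878581 = 7·982654 + 3
11: 6878581 = 11·625325 + 6
13: 6878581 = 13·529121 + 8
17: 6878581 = 17·404622 + 7
19: 6878581 = 19·362030 + 11
23: 6878581 = 23·299068 + 17
29: 6878581 = 29·237192 + 13
31: 6878581 = 31·221889 + 22
37: 6878581 = 37·185907 + 22
41: 6878581 = 41·167770 + 11
43: 6878581 = 43·159967

43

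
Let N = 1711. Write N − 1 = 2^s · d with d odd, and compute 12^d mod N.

1467

1711 − 1 = 1710 = 2^1 · 855, so d = 855.
12^1 ≡ 12 (mod 1711)
12^2 ≡ 12^2 = 144 ≡ 144 (mod 1711)
12^4 ≡ 144^2 = 20736 ≡ 204 (mod 1711)
12^8 ≡ 204^2 = 41616 ≡ 552 (mod 1711)
12^16 ≡ 552^2 = 304704 ≡ 146 (mod 1711)
12^32 ≡ 146^2 = 21316 ≡ 784 (mod 1711)
12^64 ≡ 784^2 = 614656 ≡ 407 (mod 1711)
12^128 ≡ 407^2 = 165649 ≡ 1393 (mod 1711)
12^256 ≡ 1393^2 = 1940449 ≡ 175 (mod 1711)
12^512 ≡ 175^2 = 30625 ≡ 1538 (mod 1711)
855 = 512 + 256 + 64 + 16 + 4 + 2 + 1 in binary powers of 2.
So 12^855 ≡ 1538 · 175 · 407 · 146 · 204 · 144 · 12 ≡ 1467 (mod 1711).
Squaring chain: 1467; never reaches −1, so base 12 is a Miller–Rabin witness that 1711 is composite.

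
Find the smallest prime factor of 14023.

14023 is odd.
Digit sum 10, not divisible by 3.
Ends in 3: not divisible by 5.
7: 14023 = 7·2003 + 2
11: 14023 = 11·1274 + 9
13: 14023 = 13·1078 + 9
17: 14023 = 17·824 + 15
19: 14023 = 19·738 + 1
23: 14023 = 23·609 + 16
29: 14023 = 29·483 + 16
31: 14023 = 31·452 + 11
37: 14023 = 37·379

37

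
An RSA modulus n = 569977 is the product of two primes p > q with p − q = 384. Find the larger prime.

Since p = q + 384, we have 569977 = q(q + 384), so q² + 384q − 569977 = 0.
Discriminant: 384² + 4·569977 = 147456 + 2279908 = 2427364; √2427364 = 1558.
q = (−384 + 1558)/2 = 587, and p = q + 384 = 971.
Check: 587 · 971 = 569977.

971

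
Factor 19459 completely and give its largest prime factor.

19459 = 11 · 1769
1769 = 29 · 61
61 is prime.
So 19459 = 11 · 29 · 61; the largest prime factor is 61.

61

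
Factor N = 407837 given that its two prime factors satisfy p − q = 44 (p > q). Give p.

661

Since p = q + 44, we have 407837 = q(q + 44), so q² + 44q − 407837 = 0.
Discriminant: 44² + 4·407837 = 1936 + 1631348 = 1633284; √1633284 = 1278.
q = (−44 + 1278)/2 = 617, and p = q + 44 = 661.
Check: 617 · 661 = 407837.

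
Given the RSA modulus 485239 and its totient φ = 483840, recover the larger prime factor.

769

φ(n) = (p−1)(q−1) = n − (p+q) + 1, so p + q = 485239 − 483840 + 1 = 1400.
p and q are the roots of t² − 1400t + 485239 = 0.
Discriminant: 1400² − 4·485239 = 1960000 − 1940956 = 19044; √19044 = 138.
q = (1400 − 138)/2 = 631, p = (1400 + 138)/2 = 769.
Check: 631 · 769 = 485239.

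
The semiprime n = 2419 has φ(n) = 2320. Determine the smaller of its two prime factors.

41

φ(n) = (p−1)(q−1) = n − (p+q) + 1, so p + q = 2419 − 2320 + 1 = 100.
p and q are the roots of t² − 100t + 2419 = 0.
Discriminant: 100² − 4·2419 = 10000 − 9676 = 324; √324 = 18.
q = (100 − 18)/2 = 41, p = (100 + 18)/2 = 59.
Check: 41 · 59 = 2419.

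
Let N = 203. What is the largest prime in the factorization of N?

29

203 = 7 · 29
29 is prime.
So 203 = 7 · 29; the largest prime factor is 29.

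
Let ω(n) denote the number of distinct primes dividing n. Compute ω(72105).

72105 = 3 · 24035
24035 = 5 · 4807
4807 = 11 · 437
437 = 19 · 23
72105 = 3 · 5 · 11 · 19 · 23, which has 5 distinct prime factors.

5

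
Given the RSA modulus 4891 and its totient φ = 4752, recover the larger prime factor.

73

φ(n) = (p−1)(q−1) = n − (p+q) + 1, so p + q = 4891 − 4752 + 1 = 140.
p and q are the roots of t² − 140t + 4891 = 0.
Discriminant: 140² − 4·4891 = 19600 − 19564 = 36; √36 = 6.
q = (140 − 6)/2 = 67, p = (140 + 6)/2 = 73.
Check: 67 · 73 = 4891.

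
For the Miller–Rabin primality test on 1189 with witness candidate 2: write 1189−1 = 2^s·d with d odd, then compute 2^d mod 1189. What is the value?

282

1189 − 1 = 1188 = 2^2 · 297, so d = 297.
2^1 ≡ 2 (mod 1189)
2^2 ≡ 2^2 = 4 ≡ 4 (mod 1189)
2^4 ≡ 4^2 = 16 ≡ 16 (mod 1189)
2^8 ≡ 16^2 = 256 ≡ 256 (mod 1189)
2^16 ≡ 256^2 = 65536 ≡ 141 (mod 1189)
2^32 ≡ 141^2 = 19881 ≡ 857 (mod 1189)
2^64 ≡ 857^2 = 734449 ≡ 836 (mod 1189)
2^128 ≡ 836^2 = 698896 ≡ 953 (mod 1189)
2^256 ≡ 953^2 = 908209 ≡ 1002 (mod 1189)
297 = 256 + 32 + 8 + 1 in binary powers of 2.
So 2^297 ≡ 1002 · 857 · 256 · 2 ≡ 282 (mod 1189).
Squaring chain: 282 → 1050; never reaches −1, so base 2 is a Miller–Rabin witness that 1189 is composite.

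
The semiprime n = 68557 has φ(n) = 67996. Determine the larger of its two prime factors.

φ(n) = (p−1)(q−1) = n − (p+q) + 1, so p + q = 68557 − 67996 + 1 = 562.
p and q are the roots of t² − 562t + 68557 = 0.
Discriminant: 562² − 4·68557 = 315844 − 274228 = 41616; √41616 = 204.
q = (562 − 204)/2 = 179, p = (562 + 204)/2 = 383.
Check: 179 · 383 = 68557.

383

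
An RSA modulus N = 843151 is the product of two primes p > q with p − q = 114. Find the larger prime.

977

Since p = q + 114, we have 843151 = q(q + 114), so q² + 114q − 843151 = 0.
Discriminant: 114² + 4·843151 = 12996 + 3372604 = 3385600; √3385600 = 1840.
q = (−114 + 1840)/2 = 863, and p = q + 114 = 977.
Check: 863 · 977 = 843151.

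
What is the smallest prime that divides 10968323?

73

10968323 is odd.
Digit sum 32, not divisible by 3.
Ends in 3: not divisible by 5.
7: 10968323 = 7·1566903 + 2
11: 10968323 = 11·997120 + 3
13: 10968323 = 13·843717 + 2
17: 10968323 = 17·645195 + 8
19: 10968323 = 19·577280 + 3
23: 10968323 = 23·476883 + 14
29: 10968323 = 29·378218 + 1
31: 10968323 = 31·353816 + 27
37: 10968323 = 37·296441 + 6
41: 10968323 = 41·267520 + 3
43: 10968323 = 43·255077 + 12
47: 10968323 = 47·233368 + 27
53: 10968323 = 53·206949 + 26
59: 10968323 = 59·185903 + 46
61: 10968323 = 61·179808 + 35
67: 10968323 = 67·163706 + 21
71: 10968323 = 71·154483 + 30
73: 10968323 = 73·150251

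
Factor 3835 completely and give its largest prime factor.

59

3835 = 5 · 767
767 = 13 · 59
59 is prime.
So 3835 = 5 · 13 · 59; the largest prime factor is 59.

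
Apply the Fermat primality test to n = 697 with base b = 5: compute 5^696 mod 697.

611

5^1 ≡ 5 (mod 697)
5^2 ≡ 5^2 = 25 ≡ 25 (mod 697)
5^4 ≡ 25^2 = 625 ≡ 625 (mod 697)
5^8 ≡ 625^2 = 390625 ≡ 305 (mod 697)
5^16 ≡ 305^2 = 93025 ≡ 324 (mod 697)
5^32 ≡ 324^2 = 104976 ≡ 426 (mod 697)
5^64 ≡ 426^2 = 181476 ≡ 256 (mod 697)
5^128 ≡ 256^2 = 65536 ≡ 18 (mod 697)
5^256 ≡ 18^2 = 324 ≡ 324 (mod 697)
5^512 ≡ 324^2 = 104976 ≡ 426 (mod 697)
696 = 512 + 128 + 32 + 16 + 8 in binary powers of 2.
So 5^696 ≡ 426 · 18 · 426 · 324 · 305 ≡ 611 (mod 697).
Since 611 ≠ 1, base 5 is a Fermat witness: 697 is composite.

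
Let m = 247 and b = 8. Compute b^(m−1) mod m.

8^1 ≡ 8 (mod 247)
8^2 ≡ 8^2 = 64 ≡ 64 (mod 247)
8^4 ≡ 64^2 = 4096 ≡ 144 (mod 247)
8^8 ≡ 144^2 = 20736 ≡ 235 (mod 247)
8^16 ≡ 235^2 = 55225 ≡ 144 (mod 247)
8^32 ≡ 144^2 = 20736 ≡ 235 (mod 247)
8^64 ≡ 235^2 = 55225 ≡ 144 (mod 247)
8^128 ≡ 144^2 = 20736 ≡ 235 (mod 247)
246 = 128 + 64 + 32 + 16 + 4 + 2 in binary powers of 2.
So 8^246 ≡ 235 · 144 · 235 · 144 · 144 · 64 ≡ 77 (mod 247).
Since 77 ≠ 1, base 8 is a Fermat witness: 247 is composite.

77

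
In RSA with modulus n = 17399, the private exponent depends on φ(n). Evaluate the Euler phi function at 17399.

Factor: 17399 = 127 · 137.
φ(17399) = (127−1) · (137−1) = 126 · 136 = 17136.

17136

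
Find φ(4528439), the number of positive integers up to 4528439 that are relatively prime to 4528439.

4445280

Factor: 4528439 = 127 · 181 · 197.
φ(4528439) = (127−1) · (181−1) · (197−1) = 126 · 180 · 196 = 4445280.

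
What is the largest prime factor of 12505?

12505 = 5 · 2501
2501 = 41 · 61
61 is prime.
So 12505 = 5 · 41 · 61; the largest prime factor is 61.

61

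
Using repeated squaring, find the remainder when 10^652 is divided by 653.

10^1 ≡ 10 (mod 653)
10^2 ≡ 10^2 = 100 ≡ 100 (mod 653)
10^4 ≡ 100^2 = 10000 ≡ 205 (mod 653)
10^8 ≡ 205^2 = 42025 ≡ 233 (mod 653)
10^16 ≡ 233^2 = 54289 ≡ 90 (mod 653)
10^32 ≡ 90^2 = 8100 ≡ 264 (mod 653)
10^64 ≡ 264^2 = 69696 ≡ 478 (mod 653)
10^128 ≡ 478^2 = 228484 ≡ 587 (mod 653)
10^256 ≡ 587^2 = 344569 ≡ 438 (mod 653)
10^512 ≡ 438^2 = 191844 ≡ 515 (mod 653)
652 = 512 + 128 + 8 + 4 in binary powers of 2.
So 10^652 ≡ 515 · 587 · 233 · 205 ≡ 1 (mod 653).
Since the result is 1, base 10 gives no evidence that 653 is composite.

1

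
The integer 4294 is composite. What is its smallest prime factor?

2

4294 is even: 2 divides it.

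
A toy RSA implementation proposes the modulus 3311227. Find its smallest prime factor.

3311227 is odd.
Digit sum 19, not divisible by 3.
Ends in 7: not divisible by 5.
7: 3311227 = 7·473032 + 3
11: 3311227 = 11·301020 + 7
13: 3311227 = 13·254709 + 10
17: 3311227 = 17·194778 + 1
19: 3311227 = 19·174275 + 2
23: 3311227 = 23·143966 + 9
29: 3311227 = 29·114180 + 7
31: 3311227 = 31·106813 + 24
37: 3311227 = 37·89492 + 23
41: 3311227 = 41·80761 + 26
43: 3311227 = 43·77005 + 12
47: 3311227 = 47·70451 + 30
53: 3311227 = 53·62475 + 52
59: 3311227 = 59·56122 + 29
61: 3311227 = 61·54282 + 25
67: 3311227 = 67·49421 + 20
71: 3311227 = 71·46637

71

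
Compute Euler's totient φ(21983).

19008

Factor: 21983 = 13 · 19 · 89.
φ(21983) = (13−1) · (19−1) · (89−1) = 12 · 18 · 88 = 19008.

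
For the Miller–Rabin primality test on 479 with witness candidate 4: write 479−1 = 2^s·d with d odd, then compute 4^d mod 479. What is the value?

1

479 − 1 = 478 = 2^1 · 239, so d = 239.
4^1 ≡ 4 (mod 479)
4^2 ≡ 4^2 = 16 ≡ 16 (mod 479)
4^4 ≡ 16^2 = 256 ≡ 256 (mod 479)
4^8 ≡ 256^2 = 65536 ≡ 392 (mod 479)
4^16 ≡ 392^2 = 153664 ≡ 384 (mod 479)
4^32 ≡ 384^2 = 147456 ≡ 403 (mod 479)
4^64 ≡ 403^2 = 162409 ≡ 28 (mod 479)
4^128 ≡ 28^2 = 784 ≡ 305 (mod 479)
239 = 128 + 64 + 32 + 8 + 4 + 2 + 1 in binary powers of 2.
So 4^239 ≡ 305 · 28 · 403 · 392 · 256 · 16 · 4 ≡ 1 (mod 479).
Since 4^d ≡ 1 (mod 479), base 4 does not prove 479 composite.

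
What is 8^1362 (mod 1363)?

8^1 ≡ 8 (mod 1363)
8^2 ≡ 8^2 = 64 ≡ 64 (mod 1363)
8^4 ≡ 64^2 = 4096 ≡ 7 (mod 1363)
8^8 ≡ 7^2 = 49 ≡ 49 (mod 1363)
8^16 ≡ 49^2 = 2401 ≡ 1038 (mod 1363)
8^32 ≡ 1038^2 = 1077444 ≡ 674 (mod 1363)
8^64 ≡ 674^2 = 454276 ≡ 397 (mod 1363)
8^128 ≡ 397^2 = 157609 ≡ 864 (mod 1363)
8^256 ≡ 864^2 = 746496 ≡ 935 (mod 1363)
8^512 ≡ 935^2 = 874225 ≡ 542 (mod 1363)
8^1024 ≡ 542^2 = 293764 ≡ 719 (mod 1363)
1362 = 1024 + 256 + 64 + 16 + 2 in binary powers of 2.
So 8^1362 ≡ 719 · 935 · 397 · 1038 · 64 ≡ 573 (mod 1363).
Since 573 ≠ 1, base 8 is a Fermat witness: 1363 is composite.

573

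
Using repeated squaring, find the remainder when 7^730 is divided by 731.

7^1 ≡ 7 (mod 731)
7^2 ≡ 7^2 = 49 ≡ 49 (mod 731)
7^4 ≡ 49^2 = 2401 ≡ 208 (mod 731)
7^8 ≡ 208^2 = 43264 ≡ 135 (mod 731)
7^16 ≡ 135^2 = 18225 ≡ 681 (mod 731)
7^32 ≡ 681^2 = 463761 ≡ 307 (mod 731)
7^64 ≡ 307^2 = 94249 ≡ 681 (mod 731)
7^128 ≡ 681^2 = 463761 ≡ 307 (mod 731)
7^256 ≡ 307^2 = 94249 ≡ 681 (mod 731)
7^512 ≡ 681^2 = 463761 ≡ 307 (mod 731)
730 = 512 + 128 + 64 + 16 + 8 + 2 in binary powers of 2.
So 7^730 ≡ 307 · 307 · 681 · 681 · 135 · 49 ≡ 36 (mod 731).
Since 36 ≠ 1, base 7 is a Fermat witness: 731 is composite.

36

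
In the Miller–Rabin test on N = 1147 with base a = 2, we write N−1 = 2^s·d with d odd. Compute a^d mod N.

1124

1147 − 1 = 1146 = 2^1 · 573, so d = 573.
2^1 ≡ 2 (mod 1147)
2^2 ≡ 2^2 = 4 ≡ 4 (mod 1147)
2^4 ≡ 4^2 = 16 ≡ 16 (mod 1147)
2^8 ≡ 16^2 = 256 ≡ 256 (mod 1147)
2^16 ≡ 256^2 = 65536 ≡ 157 (mod 1147)
2^32 ≡ 157^2 = 24649 ≡ 562 (mod 1147)
2^64 ≡ 562^2 = 315844 ≡ 419 (mod 1147)
2^128 ≡ 419^2 = 175561 ≡ 70 (mod 1147)
2^256 ≡ 70^2 = 4900 ≡ 312 (mod 1147)
2^512 ≡ 312^2 = 97344 ≡ 996 (mod 1147)
573 = 512 + 32 + 16 + 8 + 4 + 1 in binary powers of 2.
So 2^573 ≡ 996 · 562 · 157 · 256 · 16 · 2 ≡ 1124 (mod 1147).
Squaring chain: 1124; never reaches −1, so base 2 is a Miller–Rabin witness that 1147 is composite.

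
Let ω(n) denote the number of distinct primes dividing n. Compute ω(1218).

1218 = 2 · 609
609 = 3 · 203
203 = 7 · 29
1218 = 2 · 3 · 7 · 29, which has 4 distinct prime factors.

4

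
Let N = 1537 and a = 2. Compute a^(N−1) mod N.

2^1 ≡ 2 (mod 1537)
2^2 ≡ 2^2 = 4 ≡ 4 (mod 1537)
2^4 ≡ 4^2 = 16 ≡ 16 (mod 1537)
2^8 ≡ 16^2 = 256 ≡ 256 (mod 1537)
2^16 ≡ 256^2 = 65536 ≡ 982 (mod 1537)
2^32 ≡ 982^2 = 964324 ≡ 625 (mod 1537)
2^64 ≡ 625^2 = 390625 ≡ 227 (mod 1537)
2^128 ≡ 227^2 = 51529 ≡ 808 (mod 1537)
2^256 ≡ 808^2 = 652864 ≡ 1176 (mod 1537)
2^512 ≡ 1176^2 = 1382976 ≡ 1213 (mod 1537)
2^1024 ≡ 1213^2 = 1471369 ≡ 460 (mod 1537)
1536 = 1024 + 512 in binary powers of 2.
So 2^1536 ≡ 460 · 1213 ≡ 49 (mod 1537).
Since 49 ≠ 1, base 2 is a Fermat witness: 1537 is composite.

49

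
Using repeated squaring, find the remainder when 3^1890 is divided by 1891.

3^1 ≡ 3 (mod 1891)
3^2 ≡ 3^2 = 9 ≡ 9 (mod 1891)
3^4 ≡ 9^2 = 81 ≡ 81 (mod 1891)
3^8 ≡ 81^2 = 6561 ≡ 888 (mod 1891)
3^16 ≡ 888^2 = 788544 ≡ 1888 (mod 1891)
3^32 ≡ 1888^2 = 3564544 ≡ 9 (mod 1891)
3^64 ≡ 9^2 = 81 ≡ 81 (mod 1891)
3^128 ≡ 81^2 = 6561 ≡ 888 (mod 1891)
3^256 ≡ 888^2 = 788544 ≡ 1888 (mod 1891)
3^512 ≡ 1888^2 = 3564544 ≡ 9 (mod 1891)
3^1024 ≡ 9^2 = 81 ≡ 81 (mod 1891)
1890 = 1024 + 512 + 256 + 64 + 32 + 2 in binary powers of 2.
So 3^1890 ≡ 81 · 9 · 1888 · 81 · 9 · 9 ≡ 1 (mod 1891).
Since the result is 1, base 3 gives no evidence that 1891 is composite.

1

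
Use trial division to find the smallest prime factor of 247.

247 is odd.
Digit sum 13, not divisible by 3.
Ends in 7: not divisible by 5.
7: 247 = 7·35 + 2
11: 247 = 11·22 + 5
13: 247 = 13·19

13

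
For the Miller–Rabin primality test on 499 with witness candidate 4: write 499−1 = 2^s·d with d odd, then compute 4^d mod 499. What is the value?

1

499 − 1 = 498 = 2^1 · 249, so d = 249.
4^1 ≡ 4 (mod 499)
4^2 ≡ 4^2 = 16 ≡ 16 (mod 499)
4^4 ≡ 16^2 = 256 ≡ 256 (mod 499)
4^8 ≡ 256^2 = 65536 ≡ 167 (mod 499)
4^16 ≡ 167^2 = 27889 ≡ 444 (mod 499)
4^32 ≡ 444^2 = 197136 ≡ 31 (mod 499)
4^64 ≡ 31^2 = 961 ≡ 462 (mod 499)
4^128 ≡ 462^2 = 213444 ≡ 371 (mod 499)
249 = 128 + 64 + 32 + 16 + 8 + 1 in binary powers of 2.
So 4^249 ≡ 371 · 462 · 31 · 444 · 167 · 4 ≡ 1 (mod 499).
Since 4^d ≡ 1 (mod 499), base 4 does not prove 499 composite.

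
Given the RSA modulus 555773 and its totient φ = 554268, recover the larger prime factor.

859

φ(n) = (p−1)(q−1) = n − (p+q) + 1, so p + q = 555773 − 554268 + 1 = 1506.
p and q are the roots of t² − 1506t + 555773 = 0.
Discriminant: 1506² − 4·555773 = 2268036 − 2223092 = 44944; √44944 = 212.
q = (1506 − 212)/2 = 647, p = (1506 + 212)/2 = 859.
Check: 647 · 859 = 555773.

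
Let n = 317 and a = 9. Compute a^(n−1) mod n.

9^1 ≡ 9 (mod 317)
9^2 ≡ 9^2 = 81 ≡ 81 (mod 317)
9^4 ≡ 81^2 = 6561 ≡ 221 (mod 317)
9^8 ≡ 221^2 = 48841 ≡ 23 (mod 317)
9^16 ≡ 23^2 = 529 ≡ 212 (mod 317)
9^32 ≡ 212^2 = 44944 ≡ 247 (mod 317)
9^64 ≡ 247^2 = 61009 ≡ 145 (mod 317)
9^128 ≡ 145^2 = 21025 ≡ 103 (mod 317)
9^256 ≡ 103^2 = 10609 ≡ 148 (mod 317)
316 = 256 + 32 + 16 + 8 + 4 in binary powers of 2.
So 9^316 ≡ 148 · 247 · 212 · 23 · 221 ≡ 1 (mod 317).
Since the result is 1, base 9 gives no evidence that 317 is composite.

1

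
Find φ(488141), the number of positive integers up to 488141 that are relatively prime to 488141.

Factor: 488141 = 37 · 79 · 167.
φ(488141) = (37−1) · (79−1) · (167−1) = 36 · 78 · 166 = 466128.

466128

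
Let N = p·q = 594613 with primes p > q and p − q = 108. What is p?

Since p = q + 108, we have 594613 = q(q + 108), so q² + 108q − 594613 = 0.
Discriminant: 108² + 4·594613 = 11664 + 2378452 = 2390116; √2390116 = 1546.
q = (−108 + 1546)/2 = 719, and p = q + 108 = 827.
Check: 719 · 827 = 594613.

827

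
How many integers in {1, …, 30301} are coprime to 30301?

29952

Factor: 30301 = 157 · 193.
φ(30301) = (157−1) · (193−1) = 156 · 192 = 29952.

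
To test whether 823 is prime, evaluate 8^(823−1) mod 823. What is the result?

8^1 ≡ 8 (mod 823)
8^2 ≡ 8^2 = 64 ≡ 64 (mod 823)
8^4 ≡ 64^2 = 4096 ≡ 804 (mod 823)
8^8 ≡ 804^2 = 646416 ≡ 361 (mod 823)
8^16 ≡ 361^2 = 130321 ≡ 287 (mod 823)
8^32 ≡ 287^2 = 82369 ≡ 69 (mod 823)
8^64 ≡ 69^2 = 4761 ≡ 646 (mod 823)
8^128 ≡ 646^2 = 417316 ≡ 55 (mod 823)
8^256 ≡ 55^2 = 3025 ≡ 556 (mod 823)
8^512 ≡ 556^2 = 309136 ≡ 511 (mod 823)
822 = 512 + 256 + 32 + 16 + 4 + 2 in binary powers of 2.
So 8^822 ≡ 511 · 556 · 69 · 287 · 804 · 64 ≡ 1 (mod 823).
Since the result is 1, base 8 gives no evidence that 823 is composite.

1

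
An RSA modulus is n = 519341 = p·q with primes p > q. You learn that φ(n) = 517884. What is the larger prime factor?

φ(n) = (p−1)(q−1) = n − (p+q) + 1, so p + q = 519341 − 517884 + 1 = 1458.
p and q are the roots of t² − 1458t + 519341 = 0.
Discriminant: 1458² − 4·519341 = 2125764 − 2077364 = 48400; √48400 = 220.
q = (1458 − 220)/2 = 619, p = (1458 + 220)/2 = 839.
Check: 619 · 839 = 519341.

839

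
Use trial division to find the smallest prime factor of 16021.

16021 is odd.
Digit sum 10, not divisible by 3.
Ends in 1: not divisible by 5.
7: 16021 = 7·2288 + 5
11: 16021 = 11·1456 + 5
13: 16021 = 13·1232 + 5
17: 16021 = 17·942 + 7
19: 16021 = 19·843 + 4
23: 16021 = 23·696 + 13
29: 16021 = 29·552 + 13
31: 16021 = 31·516 + 25
37: 16021 = 37·433

37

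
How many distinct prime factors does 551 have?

551 = 19 · 29
551 = 19 · 29, which has 2 distinct prime factors.

2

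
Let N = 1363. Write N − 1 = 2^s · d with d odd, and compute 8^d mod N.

943

1363 − 1 = 1362 = 2^1 · 681, so d = 681.
8^1 ≡ 8 (mod 1363)
8^2 ≡ 8^2 = 64 ≡ 64 (mod 1363)
8^4 ≡ 64^2 = 4096 ≡ 7 (mod 1363)
8^8 ≡ 7^2 = 49 ≡ 49 (mod 1363)
8^16 ≡ 49^2 = 2401 ≡ 1038 (mod 1363)
8^32 ≡ 1038^2 = 1077444 ≡ 674 (mod 1363)
8^64 ≡ 674^2 = 454276 ≡ 397 (mod 1363)
8^128 ≡ 397^2 = 157609 ≡ 864 (mod 1363)
8^256 ≡ 864^2 = 746496 ≡ 935 (mod 1363)
8^512 ≡ 935^2 = 874225 ≡ 542 (mod 1363)
681 = 512 + 128 + 32 + 8 + 1 in binary powers of 2.
So 8^681 ≡ 542 · 864 · 674 · 49 · 8 ≡ 943 (mod 1363).
Squaring chain: 943; never reaches −1, so base 8 is a Miller–Rabin witness that 1363 is composite.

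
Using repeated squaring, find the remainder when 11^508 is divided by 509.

1

11^1 ≡ 11 (mod 509)
11^2 ≡ 11^2 = 121 ≡ 121 (mod 509)
11^4 ≡ 121^2 = 14641 ≡ 389 (mod 509)
11^8 ≡ 389^2 = 151321 ≡ 148 (mod 509)
11^16 ≡ 148^2 = 21904 ≡ 17 (mod 509)
11^32 ≡ 17^2 = 289 ≡ 289 (mod 509)
11^64 ≡ 289^2 = 83521 ≡ 45 (mod 509)
11^128 ≡ 45^2 = 2025 ≡ 498 (mod 509)
11^256 ≡ 498^2 = 248004 ≡ 121 (mod 509)
508 = 256 + 128 + 64 + 32 + 16 + 8 + 4 in binary powers of 2.
So 11^508 ≡ 121 · 498 · 45 · 289 · 17 · 148 · 389 ≡ 1 (mod 509).
Since the result is 1, base 11 gives no evidence that 509 is composite.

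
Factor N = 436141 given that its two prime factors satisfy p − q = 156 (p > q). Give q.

587

Since p = q + 156, we have 436141 = q(q + 156), so q² + 156q − 436141 = 0.
Discriminant: 156² + 4·436141 = 24336 + 1744564 = 1768900; √1768900 = 1330.
q = (−156 + 1330)/2 = 587, and p = q + 156 = 743.
Check: 587 · 743 = 436141.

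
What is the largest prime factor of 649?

59

649 = 11 · 59
59 is prime.
So 649 = 11 · 59; the largest prime factor is 59.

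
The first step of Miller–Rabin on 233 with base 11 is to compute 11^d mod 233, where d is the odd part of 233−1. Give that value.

233 − 1 = 232 = 2^3 · 29, so d = 29.
11^1 ≡ 11 (mod 233)
11^2 ≡ 11^2 = 121 ≡ 121 (mod 233)
11^4 ≡ 121^2 = 14641 ≡ 195 (mod 233)
11^8 ≡ 195^2 = 38025 ≡ 46 (mod 233)
11^16 ≡ 46^2 = 2116 ≡ 19 (mod 233)
29 = 16 + 8 + 4 + 1 in binary powers of 2.
So 11^29 ≡ 19 · 46 · 195 · 11 ≡ 12 (mod 233).
Squaring chain: 12 → 144 → 232; reaches −1, so base 11 does not prove 233 composite.

12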